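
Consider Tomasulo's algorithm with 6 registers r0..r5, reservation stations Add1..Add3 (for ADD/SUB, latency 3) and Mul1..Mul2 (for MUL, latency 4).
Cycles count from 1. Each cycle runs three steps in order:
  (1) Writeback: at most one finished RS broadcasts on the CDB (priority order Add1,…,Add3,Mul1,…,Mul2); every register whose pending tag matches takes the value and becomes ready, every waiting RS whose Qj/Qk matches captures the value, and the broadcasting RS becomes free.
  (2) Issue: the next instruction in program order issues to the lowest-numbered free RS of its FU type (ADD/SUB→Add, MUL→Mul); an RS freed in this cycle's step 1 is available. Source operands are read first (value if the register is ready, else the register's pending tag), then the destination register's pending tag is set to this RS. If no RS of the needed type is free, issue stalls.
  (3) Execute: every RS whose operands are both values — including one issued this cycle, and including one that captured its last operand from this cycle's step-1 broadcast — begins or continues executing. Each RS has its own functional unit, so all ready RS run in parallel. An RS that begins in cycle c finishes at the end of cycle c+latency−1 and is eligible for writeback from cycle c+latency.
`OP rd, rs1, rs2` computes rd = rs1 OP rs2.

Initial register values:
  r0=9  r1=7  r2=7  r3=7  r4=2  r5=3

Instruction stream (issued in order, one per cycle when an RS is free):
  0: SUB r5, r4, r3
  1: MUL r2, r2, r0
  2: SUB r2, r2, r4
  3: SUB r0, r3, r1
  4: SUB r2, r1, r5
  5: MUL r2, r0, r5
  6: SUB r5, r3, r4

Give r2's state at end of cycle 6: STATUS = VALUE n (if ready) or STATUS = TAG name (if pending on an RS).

cycle 1: issue SUB r5<-Add1 // r0:9,r1:7,r2:7,r3:7,r4:2,r5:Add1
cycle 2: issue MUL r2<-Mul1 // r0:9,r1:7,r2:Mul1,r3:7,r4:2,r5:Add1
cycle 3: issue SUB r2<-Add2 // r0:9,r1:7,r2:Add2,r3:7,r4:2,r5:Add1
cycle 4: CDB Add1=-5; issue SUB r0<-Add1 // r0:Add1,r1:7,r2:Add2,r3:7,r4:2,r5:-5
cycle 5: issue SUB r2<-Add3 // r0:Add1,r1:7,r2:Add3,r3:7,r4:2,r5:-5
cycle 6: CDB Mul1=63; issue MUL r2<-Mul1 // r0:Add1,r1:7,r2:Mul1,r3:7,r4:2,r5:-5

STATUS = TAG Mul1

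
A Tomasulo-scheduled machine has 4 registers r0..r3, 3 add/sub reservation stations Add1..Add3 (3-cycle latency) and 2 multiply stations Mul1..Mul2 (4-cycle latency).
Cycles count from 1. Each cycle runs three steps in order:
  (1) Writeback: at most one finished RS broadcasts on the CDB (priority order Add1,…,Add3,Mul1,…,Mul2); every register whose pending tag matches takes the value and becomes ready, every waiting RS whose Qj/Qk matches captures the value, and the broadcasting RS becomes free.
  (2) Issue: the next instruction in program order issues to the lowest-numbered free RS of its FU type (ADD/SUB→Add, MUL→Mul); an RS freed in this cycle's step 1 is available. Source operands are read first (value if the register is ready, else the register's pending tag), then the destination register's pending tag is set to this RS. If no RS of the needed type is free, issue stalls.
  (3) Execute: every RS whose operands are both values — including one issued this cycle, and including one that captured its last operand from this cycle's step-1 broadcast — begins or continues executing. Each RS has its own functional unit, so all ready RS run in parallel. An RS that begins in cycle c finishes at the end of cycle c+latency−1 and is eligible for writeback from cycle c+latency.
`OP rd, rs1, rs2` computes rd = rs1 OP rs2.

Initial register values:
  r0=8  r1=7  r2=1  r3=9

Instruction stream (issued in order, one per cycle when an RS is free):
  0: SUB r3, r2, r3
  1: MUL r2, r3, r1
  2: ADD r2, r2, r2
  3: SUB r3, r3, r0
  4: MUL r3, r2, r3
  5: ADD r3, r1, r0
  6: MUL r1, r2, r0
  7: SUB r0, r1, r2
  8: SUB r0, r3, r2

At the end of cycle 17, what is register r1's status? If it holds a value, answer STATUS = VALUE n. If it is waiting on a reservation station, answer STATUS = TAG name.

STATUS = VALUE -896

cycle 1: issue SUB r3<-Add1 // r0:8,r1:7,r2:1,r3:Add1
cycle 2: issue MUL r2<-Mul1 // r0:8,r1:7,r2:Mul1,r3:Add1
cycle 3: issue ADD r2<-Add2 // r0:8,r1:7,r2:Add2,r3:Add1
cycle 4: CDB Add1=-8; issue SUB r3<-Add1 // r0:8,r1:7,r2:Add2,r3:Add1
cycle 5: issue MUL r3<-Mul2 // r0:8,r1:7,r2:Add2,r3:Mul2
cycle 6: issue ADD r3<-Add3 // r0:8,r1:7,r2:Add2,r3:Add3
cycle 7: CDB Add1=-16; stall // r0:8,r1:7,r2:Add2,r3:Add3
cycle 8: CDB Mul1=-56; issue MUL r1<-Mul1 // r0:8,r1:Mul1,r2:Add2,r3:Add3
cycle 9: CDB Add3=15; issue SUB r0<-Add1 // r0:Add1,r1:Mul1,r2:Add2,r3:15
cycle 10: issue SUB r0<-Add3 // r0:Add3,r1:Mul1,r2:Add2,r3:15
cycle 11: CDB Add2=-112 // r0:Add3,r1:Mul1,r2:-112,r3:15
cycle 12: - // r0:Add3,r1:Mul1,r2:-112,r3:15
cycle 13: - // r0:Add3,r1:Mul1,r2:-112,r3:15
cycle 14: CDB Add3=127 // r0:127,r1:Mul1,r2:-112,r3:15
cycle 15: CDB Mul1=-896 // r0:127,r1:-896,r2:-112,r3:15
cycle 16: CDB Mul2=1792 // r0:127,r1:-896,r2:-112,r3:15
cycle 17: - // r0:127,r1:-896,r2:-112,r3:15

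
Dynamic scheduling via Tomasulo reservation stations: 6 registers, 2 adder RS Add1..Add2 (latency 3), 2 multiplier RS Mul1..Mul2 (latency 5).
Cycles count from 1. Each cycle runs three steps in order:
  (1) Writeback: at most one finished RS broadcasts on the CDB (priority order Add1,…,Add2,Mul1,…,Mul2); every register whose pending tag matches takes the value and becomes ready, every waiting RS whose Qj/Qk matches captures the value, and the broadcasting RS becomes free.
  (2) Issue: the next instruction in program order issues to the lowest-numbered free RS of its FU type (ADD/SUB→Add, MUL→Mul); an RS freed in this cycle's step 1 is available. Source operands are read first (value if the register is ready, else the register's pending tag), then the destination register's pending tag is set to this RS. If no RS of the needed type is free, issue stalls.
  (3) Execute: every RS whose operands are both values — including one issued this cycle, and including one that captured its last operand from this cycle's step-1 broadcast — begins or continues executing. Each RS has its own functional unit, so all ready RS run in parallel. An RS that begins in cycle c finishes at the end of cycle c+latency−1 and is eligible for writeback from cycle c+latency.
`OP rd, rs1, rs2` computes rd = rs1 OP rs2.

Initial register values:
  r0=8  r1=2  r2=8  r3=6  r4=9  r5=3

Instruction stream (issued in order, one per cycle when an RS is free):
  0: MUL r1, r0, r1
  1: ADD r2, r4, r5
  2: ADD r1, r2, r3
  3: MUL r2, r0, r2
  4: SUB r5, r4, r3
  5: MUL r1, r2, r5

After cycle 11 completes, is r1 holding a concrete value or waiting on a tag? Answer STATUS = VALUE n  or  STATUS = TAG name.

cycle 1: issue MUL r1<-Mul1 // r0:8,r1:Mul1,r2:8,r3:6,r4:9,r5:3
cycle 2: issue ADD r2<-Add1 // r0:8,r1:Mul1,r2:Add1,r3:6,r4:9,r5:3
cycle 3: issue ADD r1<-Add2 // r0:8,r1:Add2,r2:Add1,r3:6,r4:9,r5:3
cycle 4: issue MUL r2<-Mul2 // r0:8,r1:Add2,r2:Mul2,r3:6,r4:9,r5:3
cycle 5: CDB Add1=12; issue SUB r5<-Add1 // r0:8,r1:Add2,r2:Mul2,r3:6,r4:9,r5:Add1
cycle 6: CDB Mul1=16; issue MUL r1<-Mul1 // r0:8,r1:Mul1,r2:Mul2,r3:6,r4:9,r5:Add1
cycle 7: - // r0:8,r1:Mul1,r2:Mul2,r3:6,r4:9,r5:Add1
cycle 8: CDB Add1=3 // r0:8,r1:Mul1,r2:Mul2,r3:6,r4:9,r5:3
cycle 9: CDB Add2=18 // r0:8,r1:Mul1,r2:Mul2,r3:6,r4:9,r5:3
cycle 10: CDB Mul2=96 // r0:8,r1:Mul1,r2:96,r3:6,r4:9,r5:3
cycle 11: - // r0:8,r1:Mul1,r2:96,r3:6,r4:9,r5:3

STATUS = TAG Mul1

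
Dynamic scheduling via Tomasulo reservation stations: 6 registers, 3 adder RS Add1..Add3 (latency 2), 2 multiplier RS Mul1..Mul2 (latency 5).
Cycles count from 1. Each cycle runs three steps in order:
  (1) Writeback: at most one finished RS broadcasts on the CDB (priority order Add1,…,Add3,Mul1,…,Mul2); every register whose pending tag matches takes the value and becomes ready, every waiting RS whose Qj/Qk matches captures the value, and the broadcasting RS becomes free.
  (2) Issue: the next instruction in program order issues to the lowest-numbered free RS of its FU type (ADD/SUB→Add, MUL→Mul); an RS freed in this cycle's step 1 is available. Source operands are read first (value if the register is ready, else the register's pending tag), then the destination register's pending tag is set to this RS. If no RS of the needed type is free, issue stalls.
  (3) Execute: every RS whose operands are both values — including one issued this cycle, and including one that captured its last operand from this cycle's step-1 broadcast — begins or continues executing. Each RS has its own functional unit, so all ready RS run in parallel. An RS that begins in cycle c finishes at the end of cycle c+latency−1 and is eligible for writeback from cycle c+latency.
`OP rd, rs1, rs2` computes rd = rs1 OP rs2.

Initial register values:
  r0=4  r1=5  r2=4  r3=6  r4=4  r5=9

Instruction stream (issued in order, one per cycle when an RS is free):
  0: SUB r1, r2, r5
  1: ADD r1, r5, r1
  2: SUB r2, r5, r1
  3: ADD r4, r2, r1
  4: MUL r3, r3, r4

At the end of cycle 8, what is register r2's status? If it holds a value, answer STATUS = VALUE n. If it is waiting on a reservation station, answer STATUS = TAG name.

STATUS = VALUE 5

c1: issue SUB r1<-Add1 | r0:4,r1:Add1,r2:4,r3:6,r4:4,r5:9
c2: issue ADD r1<-Add2 | r0:4,r1:Add2,r2:4,r3:6,r4:4,r5:9
c3: CDB Add1=-5; issue SUB r2<-Add1 | r0:4,r1:Add2,r2:Add1,r3:6,r4:4,r5:9
c4: issue ADD r4<-Add3 | r0:4,r1:Add2,r2:Add1,r3:6,r4:Add3,r5:9
c5: CDB Add2=4; issue MUL r3<-Mul1 | r0:4,r1:4,r2:Add1,r3:Mul1,r4:Add3,r5:9
c6: - | r0:4,r1:4,r2:Add1,r3:Mul1,r4:Add3,r5:9
c7: CDB Add1=5 | r0:4,r1:4,r2:5,r3:Mul1,r4:Add3,r5:9
c8: - | r0:4,r1:4,r2:5,r3:Mul1,r4:Add3,r5:9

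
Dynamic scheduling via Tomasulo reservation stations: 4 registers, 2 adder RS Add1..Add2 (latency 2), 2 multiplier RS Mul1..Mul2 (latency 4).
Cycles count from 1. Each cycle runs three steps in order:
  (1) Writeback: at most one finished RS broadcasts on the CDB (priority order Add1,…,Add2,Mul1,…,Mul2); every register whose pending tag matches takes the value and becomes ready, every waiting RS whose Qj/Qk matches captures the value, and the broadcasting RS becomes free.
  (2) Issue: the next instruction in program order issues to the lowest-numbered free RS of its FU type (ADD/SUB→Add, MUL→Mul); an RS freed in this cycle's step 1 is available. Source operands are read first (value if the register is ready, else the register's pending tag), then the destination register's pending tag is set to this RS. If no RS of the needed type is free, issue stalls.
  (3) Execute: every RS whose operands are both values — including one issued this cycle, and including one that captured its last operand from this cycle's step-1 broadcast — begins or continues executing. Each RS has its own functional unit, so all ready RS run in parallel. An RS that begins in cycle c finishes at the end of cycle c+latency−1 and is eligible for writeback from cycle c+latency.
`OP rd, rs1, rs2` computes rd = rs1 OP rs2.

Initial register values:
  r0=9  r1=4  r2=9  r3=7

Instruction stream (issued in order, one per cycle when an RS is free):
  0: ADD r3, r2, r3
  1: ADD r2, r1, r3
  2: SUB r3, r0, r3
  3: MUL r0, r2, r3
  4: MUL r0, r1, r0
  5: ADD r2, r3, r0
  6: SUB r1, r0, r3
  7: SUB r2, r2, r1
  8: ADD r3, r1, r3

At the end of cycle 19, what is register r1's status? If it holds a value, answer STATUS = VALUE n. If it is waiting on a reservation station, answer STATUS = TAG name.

cycle 1: issue ADD r3<-Add1 // r0:9,r1:4,r2:9,r3:Add1
cycle 2: issue ADD r2<-Add2 // r0:9,r1:4,r2:Add2,r3:Add1
cycle 3: CDB Add1=16; issue SUB r3<-Add1 // r0:9,r1:4,r2:Add2,r3:Add1
cycle 4: issue MUL r0<-Mul1 // r0:Mul1,r1:4,r2:Add2,r3:Add1
cycle 5: CDB Add1=-7; issue MUL r0<-Mul2 // r0:Mul2,r1:4,r2:Add2,r3:-7
cycle 6: CDB Add2=20; issue ADD r2<-Add1 // r0:Mul2,r1:4,r2:Add1,r3:-7
cycle 7: issue SUB r1<-Add2 // r0:Mul2,r1:Add2,r2:Add1,r3:-7
cycle 8: stall // r0:Mul2,r1:Add2,r2:Add1,r3:-7
cycle 9: stall // r0:Mul2,r1:Add2,r2:Add1,r3:-7
cycle 10: CDB Mul1=-140; stall // r0:Mul2,r1:Add2,r2:Add1,r3:-7
cycle 11: stall // r0:Mul2,r1:Add2,r2:Add1,r3:-7
cycle 12: stall // r0:Mul2,r1:Add2,r2:Add1,r3:-7
cycle 13: stall // r0:Mul2,r1:Add2,r2:Add1,r3:-7
cycle 14: CDB Mul2=-560; stall // r0:-560,r1:Add2,r2:Add1,r3:-7
cycle 15: stall // r0:-560,r1:Add2,r2:Add1,r3:-7
cycle 16: CDB Add1=-567; issue SUB r2<-Add1 // r0:-560,r1:Add2,r2:Add1,r3:-7
cycle 17: CDB Add2=-553; issue ADD r3<-Add2 // r0:-560,r1:-553,r2:Add1,r3:Add2
cycle 18: - // r0:-560,r1:-553,r2:Add1,r3:Add2
cycle 19: CDB Add1=-14 // r0:-560,r1:-553,r2:-14,r3:Add2

STATUS = VALUE -553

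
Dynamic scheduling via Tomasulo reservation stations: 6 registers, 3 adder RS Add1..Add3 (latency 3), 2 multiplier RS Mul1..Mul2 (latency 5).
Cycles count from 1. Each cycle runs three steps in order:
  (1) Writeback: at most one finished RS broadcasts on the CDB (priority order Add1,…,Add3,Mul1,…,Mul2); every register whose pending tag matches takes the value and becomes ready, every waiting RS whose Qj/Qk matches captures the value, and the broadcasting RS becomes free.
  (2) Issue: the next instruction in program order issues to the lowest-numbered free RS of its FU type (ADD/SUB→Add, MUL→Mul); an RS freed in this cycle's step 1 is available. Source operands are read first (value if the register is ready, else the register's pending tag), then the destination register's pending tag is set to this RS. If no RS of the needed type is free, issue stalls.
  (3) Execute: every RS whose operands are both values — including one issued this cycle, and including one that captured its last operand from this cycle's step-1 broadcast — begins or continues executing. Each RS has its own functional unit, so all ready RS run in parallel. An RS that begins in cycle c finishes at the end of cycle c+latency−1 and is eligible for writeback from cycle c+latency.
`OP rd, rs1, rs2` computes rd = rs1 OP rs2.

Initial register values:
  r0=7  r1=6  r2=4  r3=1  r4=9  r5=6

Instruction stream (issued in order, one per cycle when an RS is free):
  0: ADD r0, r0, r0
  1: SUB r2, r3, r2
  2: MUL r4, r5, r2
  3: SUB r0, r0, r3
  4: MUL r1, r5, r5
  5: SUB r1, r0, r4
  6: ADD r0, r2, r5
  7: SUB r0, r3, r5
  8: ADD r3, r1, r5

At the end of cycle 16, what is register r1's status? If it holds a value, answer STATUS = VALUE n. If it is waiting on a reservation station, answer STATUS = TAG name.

c1: issue ADD r0<-Add1 | r0:Add1,r1:6,r2:4,r3:1,r4:9,r5:6
c2: issue SUB r2<-Add2 | r0:Add1,r1:6,r2:Add2,r3:1,r4:9,r5:6
c3: issue MUL r4<-Mul1 | r0:Add1,r1:6,r2:Add2,r3:1,r4:Mul1,r5:6
c4: CDB Add1=14; issue SUB r0<-Add1 | r0:Add1,r1:6,r2:Add2,r3:1,r4:Mul1,r5:6
c5: CDB Add2=-3; issue MUL r1<-Mul2 | r0:Add1,r1:Mul2,r2:-3,r3:1,r4:Mul1,r5:6
c6: issue SUB r1<-Add2 | r0:Add1,r1:Add2,r2:-3,r3:1,r4:Mul1,r5:6
c7: CDB Add1=13; issue ADD r0<-Add1 | r0:Add1,r1:Add2,r2:-3,r3:1,r4:Mul1,r5:6
c8: issue SUB r0<-Add3 | r0:Add3,r1:Add2,r2:-3,r3:1,r4:Mul1,r5:6
c9: stall | r0:Add3,r1:Add2,r2:-3,r3:1,r4:Mul1,r5:6
c10: CDB Add1=3; issue ADD r3<-Add1 | r0:Add3,r1:Add2,r2:-3,r3:Add1,r4:Mul1,r5:6
c11: CDB Add3=-5 | r0:-5,r1:Add2,r2:-3,r3:Add1,r4:Mul1,r5:6
c12: CDB Mul1=-18 | r0:-5,r1:Add2,r2:-3,r3:Add1,r4:-18,r5:6
c13: CDB Mul2=36 | r0:-5,r1:Add2,r2:-3,r3:Add1,r4:-18,r5:6
c14: - | r0:-5,r1:Add2,r2:-3,r3:Add1,r4:-18,r5:6
c15: CDB Add2=31 | r0:-5,r1:31,r2:-3,r3:Add1,r4:-18,r5:6
c16: - | r0:-5,r1:31,r2:-3,r3:Add1,r4:-18,r5:6

STATUS = VALUE 31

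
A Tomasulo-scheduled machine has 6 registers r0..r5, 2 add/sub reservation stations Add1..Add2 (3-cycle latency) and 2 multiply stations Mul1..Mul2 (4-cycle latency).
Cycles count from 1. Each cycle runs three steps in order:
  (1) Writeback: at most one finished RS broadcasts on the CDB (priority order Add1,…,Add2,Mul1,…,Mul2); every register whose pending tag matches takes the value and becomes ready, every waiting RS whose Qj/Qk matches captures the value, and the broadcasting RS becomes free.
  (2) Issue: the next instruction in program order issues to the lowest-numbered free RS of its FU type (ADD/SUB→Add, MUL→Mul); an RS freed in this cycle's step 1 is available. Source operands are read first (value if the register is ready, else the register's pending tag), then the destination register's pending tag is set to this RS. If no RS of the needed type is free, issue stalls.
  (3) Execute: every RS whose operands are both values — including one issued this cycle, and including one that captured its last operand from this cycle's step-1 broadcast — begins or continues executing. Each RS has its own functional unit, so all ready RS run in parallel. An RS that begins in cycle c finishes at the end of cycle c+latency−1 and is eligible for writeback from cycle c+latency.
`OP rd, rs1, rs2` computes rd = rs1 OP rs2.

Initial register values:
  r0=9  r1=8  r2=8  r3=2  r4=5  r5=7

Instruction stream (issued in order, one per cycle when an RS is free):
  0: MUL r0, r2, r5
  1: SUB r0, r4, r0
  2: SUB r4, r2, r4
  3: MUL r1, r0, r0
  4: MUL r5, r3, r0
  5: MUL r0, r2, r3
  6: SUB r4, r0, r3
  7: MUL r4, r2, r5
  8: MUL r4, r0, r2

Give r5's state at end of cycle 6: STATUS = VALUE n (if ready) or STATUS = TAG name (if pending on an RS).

STATUS = TAG Mul1

cycle 1: issue MUL r0<-Mul1 // r0:Mul1,r1:8,r2:8,r3:2,r4:5,r5:7
cycle 2: issue SUB r0<-Add1 // r0:Add1,r1:8,r2:8,r3:2,r4:5,r5:7
cycle 3: issue SUB r4<-Add2 // r0:Add1,r1:8,r2:8,r3:2,r4:Add2,r5:7
cycle 4: issue MUL r1<-Mul2 // r0:Add1,r1:Mul2,r2:8,r3:2,r4:Add2,r5:7
cycle 5: CDB Mul1=56; issue MUL r5<-Mul1 // r0:Add1,r1:Mul2,r2:8,r3:2,r4:Add2,r5:Mul1
cycle 6: CDB Add2=3; stall // r0:Add1,r1:Mul2,r2:8,r3:2,r4:3,r5:Mul1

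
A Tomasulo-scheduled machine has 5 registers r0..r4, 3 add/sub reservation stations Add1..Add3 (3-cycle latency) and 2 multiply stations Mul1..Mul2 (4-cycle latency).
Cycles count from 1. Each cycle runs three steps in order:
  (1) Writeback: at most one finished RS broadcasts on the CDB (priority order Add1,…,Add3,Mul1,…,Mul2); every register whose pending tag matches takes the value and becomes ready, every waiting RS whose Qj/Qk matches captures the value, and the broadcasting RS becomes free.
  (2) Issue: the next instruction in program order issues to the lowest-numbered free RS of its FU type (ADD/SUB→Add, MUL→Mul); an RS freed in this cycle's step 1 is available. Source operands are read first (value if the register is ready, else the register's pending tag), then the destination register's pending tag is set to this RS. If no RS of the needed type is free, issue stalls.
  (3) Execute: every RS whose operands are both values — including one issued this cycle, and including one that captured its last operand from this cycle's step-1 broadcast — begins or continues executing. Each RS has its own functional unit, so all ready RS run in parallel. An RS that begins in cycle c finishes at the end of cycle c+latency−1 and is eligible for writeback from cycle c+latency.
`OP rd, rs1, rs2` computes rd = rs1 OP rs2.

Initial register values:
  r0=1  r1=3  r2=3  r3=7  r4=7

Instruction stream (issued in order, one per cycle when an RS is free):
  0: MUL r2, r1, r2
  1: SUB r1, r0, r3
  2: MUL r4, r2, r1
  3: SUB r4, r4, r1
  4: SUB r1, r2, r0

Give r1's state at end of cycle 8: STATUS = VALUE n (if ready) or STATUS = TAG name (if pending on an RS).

STATUS = TAG Add1

  c1: issue MUL r2<-Mul1  regs: r0:1,r1:3,r2:Mul1,r3:7,r4:7
  c2: issue SUB r1<-Add1  regs: r0:1,r1:Add1,r2:Mul1,r3:7,r4:7
  c3: issue MUL r4<-Mul2  regs: r0:1,r1:Add1,r2:Mul1,r3:7,r4:Mul2
  c4: issue SUB r4<-Add2  regs: r0:1,r1:Add1,r2:Mul1,r3:7,r4:Add2
  c5: CDB Add1=-6; issue SUB r1<-Add1  regs: r0:1,r1:Add1,r2:Mul1,r3:7,r4:Add2
  c6: CDB Mul1=9  regs: r0:1,r1:Add1,r2:9,r3:7,r4:Add2
  c7: -  regs: r0:1,r1:Add1,r2:9,r3:7,r4:Add2
  c8: -  regs: r0:1,r1:Add1,r2:9,r3:7,r4:Add2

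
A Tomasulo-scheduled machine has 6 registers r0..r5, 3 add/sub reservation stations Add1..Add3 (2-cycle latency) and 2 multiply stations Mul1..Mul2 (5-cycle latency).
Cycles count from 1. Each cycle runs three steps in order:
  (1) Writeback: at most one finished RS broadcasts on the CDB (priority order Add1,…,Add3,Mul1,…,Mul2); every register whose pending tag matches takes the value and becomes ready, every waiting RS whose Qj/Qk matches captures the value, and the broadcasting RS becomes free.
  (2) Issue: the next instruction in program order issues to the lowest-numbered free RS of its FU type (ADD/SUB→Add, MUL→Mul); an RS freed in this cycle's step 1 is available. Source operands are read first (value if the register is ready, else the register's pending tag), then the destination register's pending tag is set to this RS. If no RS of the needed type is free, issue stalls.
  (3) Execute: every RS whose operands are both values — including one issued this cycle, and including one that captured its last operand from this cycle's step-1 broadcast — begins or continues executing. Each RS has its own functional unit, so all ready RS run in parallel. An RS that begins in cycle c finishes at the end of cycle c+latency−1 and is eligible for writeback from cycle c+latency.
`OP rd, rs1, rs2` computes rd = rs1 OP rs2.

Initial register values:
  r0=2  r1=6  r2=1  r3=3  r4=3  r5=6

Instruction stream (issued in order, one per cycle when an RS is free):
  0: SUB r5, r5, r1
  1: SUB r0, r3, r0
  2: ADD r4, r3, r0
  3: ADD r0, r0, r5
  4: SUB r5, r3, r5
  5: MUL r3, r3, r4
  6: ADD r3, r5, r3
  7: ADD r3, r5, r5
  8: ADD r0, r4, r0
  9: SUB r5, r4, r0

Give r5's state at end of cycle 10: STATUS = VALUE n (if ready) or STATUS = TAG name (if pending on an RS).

c1: issue SUB r5<-Add1 | r0:2,r1:6,r2:1,r3:3,r4:3,r5:Add1
c2: issue SUB r0<-Add2 | r0:Add2,r1:6,r2:1,r3:3,r4:3,r5:Add1
c3: CDB Add1=0; issue ADD r4<-Add1 | r0:Add2,r1:6,r2:1,r3:3,r4:Add1,r5:0
c4: CDB Add2=1; issue ADD r0<-Add2 | r0:Add2,r1:6,r2:1,r3:3,r4:Add1,r5:0
c5: issue SUB r5<-Add3 | r0:Add2,r1:6,r2:1,r3:3,r4:Add1,r5:Add3
c6: CDB Add1=4; issue MUL r3<-Mul1 | r0:Add2,r1:6,r2:1,r3:Mul1,r4:4,r5:Add3
c7: CDB Add2=1; issue ADD r3<-Add1 | r0:1,r1:6,r2:1,r3:Add1,r4:4,r5:Add3
c8: CDB Add3=3; issue ADD r3<-Add2 | r0:1,r1:6,r2:1,r3:Add2,r4:4,r5:3
c9: issue ADD r0<-Add3 | r0:Add3,r1:6,r2:1,r3:Add2,r4:4,r5:3
c10: CDB Add2=6; issue SUB r5<-Add2 | r0:Add3,r1:6,r2:1,r3:6,r4:4,r5:Add2

STATUS = TAG Add2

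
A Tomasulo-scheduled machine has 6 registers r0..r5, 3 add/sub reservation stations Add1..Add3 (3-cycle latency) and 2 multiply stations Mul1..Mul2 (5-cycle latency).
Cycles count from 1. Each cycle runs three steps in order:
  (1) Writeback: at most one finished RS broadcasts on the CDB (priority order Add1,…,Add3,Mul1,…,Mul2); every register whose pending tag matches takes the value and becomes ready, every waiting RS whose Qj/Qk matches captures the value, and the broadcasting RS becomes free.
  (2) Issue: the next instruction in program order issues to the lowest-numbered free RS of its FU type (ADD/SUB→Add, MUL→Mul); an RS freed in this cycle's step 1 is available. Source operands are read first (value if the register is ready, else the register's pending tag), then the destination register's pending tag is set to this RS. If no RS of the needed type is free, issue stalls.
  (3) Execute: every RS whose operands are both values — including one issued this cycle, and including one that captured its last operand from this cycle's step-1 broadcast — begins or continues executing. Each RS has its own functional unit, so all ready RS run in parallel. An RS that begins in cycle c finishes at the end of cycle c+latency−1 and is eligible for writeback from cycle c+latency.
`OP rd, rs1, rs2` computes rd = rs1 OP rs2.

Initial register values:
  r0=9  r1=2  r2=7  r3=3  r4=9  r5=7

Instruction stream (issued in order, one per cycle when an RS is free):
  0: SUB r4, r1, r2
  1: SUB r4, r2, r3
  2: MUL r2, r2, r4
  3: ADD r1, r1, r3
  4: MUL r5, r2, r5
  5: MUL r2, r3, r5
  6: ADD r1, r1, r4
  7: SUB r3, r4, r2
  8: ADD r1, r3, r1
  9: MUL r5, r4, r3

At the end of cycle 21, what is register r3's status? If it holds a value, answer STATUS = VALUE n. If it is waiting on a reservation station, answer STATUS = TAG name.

STATUS = TAG Add2

c1: issue SUB r4<-Add1 | r0:9,r1:2,r2:7,r3:3,r4:Add1,r5:7
c2: issue SUB r4<-Add2 | r0:9,r1:2,r2:7,r3:3,r4:Add2,r5:7
c3: issue MUL r2<-Mul1 | r0:9,r1:2,r2:Mul1,r3:3,r4:Add2,r5:7
c4: CDB Add1=-5; issue ADD r1<-Add1 | r0:9,r1:Add1,r2:Mul1,r3:3,r4:Add2,r5:7
c5: CDB Add2=4; issue MUL r5<-Mul2 | r0:9,r1:Add1,r2:Mul1,r3:3,r4:4,r5:Mul2
c6: stall | r0:9,r1:Add1,r2:Mul1,r3:3,r4:4,r5:Mul2
c7: CDB Add1=5; stall | r0:9,r1:5,r2:Mul1,r3:3,r4:4,r5:Mul2
c8: stall | r0:9,r1:5,r2:Mul1,r3:3,r4:4,r5:Mul2
c9: stall | r0:9,r1:5,r2:Mul1,r3:3,r4:4,r5:Mul2
c10: CDB Mul1=28; issue MUL r2<-Mul1 | r0:9,r1:5,r2:Mul1,r3:3,r4:4,r5:Mul2
c11: issue ADD r1<-Add1 | r0:9,r1:Add1,r2:Mul1,r3:3,r4:4,r5:Mul2
c12: issue SUB r3<-Add2 | r0:9,r1:Add1,r2:Mul1,r3:Add2,r4:4,r5:Mul2
c13: issue ADD r1<-Add3 | r0:9,r1:Add3,r2:Mul1,r3:Add2,r4:4,r5:Mul2
c14: CDB Add1=9; stall | r0:9,r1:Add3,r2:Mul1,r3:Add2,r4:4,r5:Mul2
c15: CDB Mul2=196; issue MUL r5<-Mul2 | r0:9,r1:Add3,r2:Mul1,r3:Add2,r4:4,r5:Mul2
c16: - | r0:9,r1:Add3,r2:Mul1,r3:Add2,r4:4,r5:Mul2
c17: - | r0:9,r1:Add3,r2:Mul1,r3:Add2,r4:4,r5:Mul2
c18: - | r0:9,r1:Add3,r2:Mul1,r3:Add2,r4:4,r5:Mul2
c19: - | r0:9,r1:Add3,r2:Mul1,r3:Add2,r4:4,r5:Mul2
c20: CDB Mul1=588 | r0:9,r1:Add3,r2:588,r3:Add2,r4:4,r5:Mul2
c21: - | r0:9,r1:Add3,r2:588,r3:Add2,r4:4,r5:Mul2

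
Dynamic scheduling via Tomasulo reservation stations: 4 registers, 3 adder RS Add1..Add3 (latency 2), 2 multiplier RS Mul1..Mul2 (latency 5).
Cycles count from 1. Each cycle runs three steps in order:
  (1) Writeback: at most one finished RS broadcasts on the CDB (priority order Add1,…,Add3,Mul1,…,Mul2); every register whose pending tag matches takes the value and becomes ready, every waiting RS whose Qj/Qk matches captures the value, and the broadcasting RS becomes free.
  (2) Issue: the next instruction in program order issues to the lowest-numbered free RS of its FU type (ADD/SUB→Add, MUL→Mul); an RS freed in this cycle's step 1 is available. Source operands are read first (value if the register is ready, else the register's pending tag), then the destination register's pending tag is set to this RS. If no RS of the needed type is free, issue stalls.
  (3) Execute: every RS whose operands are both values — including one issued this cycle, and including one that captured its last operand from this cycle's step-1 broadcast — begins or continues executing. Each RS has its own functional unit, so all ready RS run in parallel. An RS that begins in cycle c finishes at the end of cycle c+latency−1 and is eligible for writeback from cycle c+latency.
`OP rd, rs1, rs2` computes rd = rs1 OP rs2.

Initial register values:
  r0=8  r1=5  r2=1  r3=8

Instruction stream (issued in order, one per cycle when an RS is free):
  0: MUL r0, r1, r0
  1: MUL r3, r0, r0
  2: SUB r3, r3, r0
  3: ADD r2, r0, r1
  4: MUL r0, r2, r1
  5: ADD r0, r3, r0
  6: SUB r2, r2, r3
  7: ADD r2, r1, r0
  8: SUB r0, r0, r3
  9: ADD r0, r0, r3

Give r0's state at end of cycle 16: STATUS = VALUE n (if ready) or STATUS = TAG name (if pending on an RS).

c1: issue MUL r0<-Mul1 | r0:Mul1,r1:5,r2:1,r3:8
c2: issue MUL r3<-Mul2 | r0:Mul1,r1:5,r2:1,r3:Mul2
c3: issue SUB r3<-Add1 | r0:Mul1,r1:5,r2:1,r3:Add1
c4: issue ADD r2<-Add2 | r0:Mul1,r1:5,r2:Add2,r3:Add1
c5: stall | r0:Mul1,r1:5,r2:Add2,r3:Add1
c6: CDB Mul1=40; issue MUL r0<-Mul1 | r0:Mul1,r1:5,r2:Add2,r3:Add1
c7: issue ADD r0<-Add3 | r0:Add3,r1:5,r2:Add2,r3:Add1
c8: CDB Add2=45; issue SUB r2<-Add2 | r0:Add3,r1:5,r2:Add2,r3:Add1
c9: stall | r0:Add3,r1:5,r2:Add2,r3:Add1
c10: stall | r0:Add3,r1:5,r2:Add2,r3:Add1
c11: CDB Mul2=1600; stall | r0:Add3,r1:5,r2:Add2,r3:Add1
c12: stall | r0:Add3,r1:5,r2:Add2,r3:Add1
c13: CDB Add1=1560; issue ADD r2<-Add1 | r0:Add3,r1:5,r2:Add1,r3:1560
c14: CDB Mul1=225; stall | r0:Add3,r1:5,r2:Add1,r3:1560
c15: CDB Add2=-1515; issue SUB r0<-Add2 | r0:Add2,r1:5,r2:Add1,r3:1560
c16: CDB Add3=1785; issue ADD r0<-Add3 | r0:Add3,r1:5,r2:Add1,r3:1560

STATUS = TAG Add3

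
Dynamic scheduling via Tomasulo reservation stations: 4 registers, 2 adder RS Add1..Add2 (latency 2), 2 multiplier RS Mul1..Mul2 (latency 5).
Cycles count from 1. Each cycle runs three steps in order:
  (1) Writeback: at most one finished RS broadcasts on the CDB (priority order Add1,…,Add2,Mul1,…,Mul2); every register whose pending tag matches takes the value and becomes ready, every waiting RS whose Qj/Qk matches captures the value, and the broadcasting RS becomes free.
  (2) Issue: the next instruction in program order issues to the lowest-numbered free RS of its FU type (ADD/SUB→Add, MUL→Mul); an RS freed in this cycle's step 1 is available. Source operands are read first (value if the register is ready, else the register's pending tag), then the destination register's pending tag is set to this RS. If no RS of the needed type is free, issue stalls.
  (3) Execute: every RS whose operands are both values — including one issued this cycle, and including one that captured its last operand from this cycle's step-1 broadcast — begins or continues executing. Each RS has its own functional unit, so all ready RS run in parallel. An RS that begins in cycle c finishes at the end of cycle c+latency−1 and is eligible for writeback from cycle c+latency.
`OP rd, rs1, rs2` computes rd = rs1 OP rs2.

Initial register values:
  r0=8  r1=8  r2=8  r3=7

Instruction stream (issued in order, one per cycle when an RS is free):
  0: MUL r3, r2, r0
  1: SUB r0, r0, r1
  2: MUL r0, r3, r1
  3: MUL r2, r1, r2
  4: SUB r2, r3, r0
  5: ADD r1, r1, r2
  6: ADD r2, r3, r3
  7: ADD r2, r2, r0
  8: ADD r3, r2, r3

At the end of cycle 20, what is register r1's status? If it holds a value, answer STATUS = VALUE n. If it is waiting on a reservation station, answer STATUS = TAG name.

  c1: issue MUL r3<-Mul1  regs: r0:8,r1:8,r2:8,r3:Mul1
  c2: issue SUB r0<-Add1  regs: r0:Add1,r1:8,r2:8,r3:Mul1
  c3: issue MUL r0<-Mul2  regs: r0:Mul2,r1:8,r2:8,r3:Mul1
  c4: CDB Add1=0; stall  regs: r0:Mul2,r1:8,r2:8,r3:Mul1
  c5: stall  regs: r0:Mul2,r1:8,r2:8,r3:Mul1
  c6: CDB Mul1=64; issue MUL r2<-Mul1  regs: r0:Mul2,r1:8,r2:Mul1,r3:64
  c7: issue SUB r2<-Add1  regs: r0:Mul2,r1:8,r2:Add1,r3:64
  c8: issue ADD r1<-Add2  regs: r0:Mul2,r1:Add2,r2:Add1,r3:64
  c9: stall  regs: r0:Mul2,r1:Add2,r2:Add1,r3:64
  c10: stall  regs: r0:Mul2,r1:Add2,r2:Add1,r3:64
  c11: CDB Mul1=64; stall  regs: r0:Mul2,r1:Add2,r2:Add1,r3:64
  c12: CDB Mul2=512; stall  regs: r0:512,r1:Add2,r2:Add1,r3:64
  c13: stall  regs: r0:512,r1:Add2,r2:Add1,r3:64
  c14: CDB Add1=-448; issue ADD r2<-Add1  regs: r0:512,r1:Add2,r2:Add1,r3:64
  c15: stall  regs: r0:512,r1:Add2,r2:Add1,r3:64
  c16: CDB Add1=128; issue ADD r2<-Add1  regs: r0:512,r1:Add2,r2:Add1,r3:64
  c17: CDB Add2=-440; issue ADD r3<-Add2  regs: r0:512,r1:-440,r2:Add1,r3:Add2
  c18: CDB Add1=640  regs: r0:512,r1:-440,r2:640,r3:Add2
  c19: -  regs: r0:512,r1:-440,r2:640,r3:Add2
  c20: CDB Add2=704  regs: r0:512,r1:-440,r2:640,r3:704

STATUS = VALUE -440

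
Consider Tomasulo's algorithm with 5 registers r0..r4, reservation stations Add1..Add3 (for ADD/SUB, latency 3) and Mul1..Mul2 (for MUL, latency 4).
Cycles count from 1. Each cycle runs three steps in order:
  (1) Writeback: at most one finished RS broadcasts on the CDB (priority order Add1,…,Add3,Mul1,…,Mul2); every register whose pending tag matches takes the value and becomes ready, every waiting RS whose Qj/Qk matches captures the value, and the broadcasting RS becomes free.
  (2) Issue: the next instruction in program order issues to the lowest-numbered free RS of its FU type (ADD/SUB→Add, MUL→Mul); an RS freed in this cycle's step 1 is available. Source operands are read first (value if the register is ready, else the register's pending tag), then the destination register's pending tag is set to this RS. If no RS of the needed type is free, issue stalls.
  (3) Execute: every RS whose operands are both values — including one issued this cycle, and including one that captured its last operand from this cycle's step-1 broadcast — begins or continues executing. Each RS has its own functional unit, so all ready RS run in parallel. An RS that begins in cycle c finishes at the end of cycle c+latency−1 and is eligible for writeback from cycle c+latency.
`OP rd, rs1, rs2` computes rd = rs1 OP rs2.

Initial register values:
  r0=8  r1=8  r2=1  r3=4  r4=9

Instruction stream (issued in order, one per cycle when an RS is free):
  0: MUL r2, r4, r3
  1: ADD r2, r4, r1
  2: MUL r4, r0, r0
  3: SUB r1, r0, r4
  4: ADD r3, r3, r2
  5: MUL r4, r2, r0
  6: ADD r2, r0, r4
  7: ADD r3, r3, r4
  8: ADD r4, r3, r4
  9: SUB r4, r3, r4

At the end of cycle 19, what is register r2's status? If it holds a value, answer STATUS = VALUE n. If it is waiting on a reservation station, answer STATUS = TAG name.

  c1: issue MUL r2<-Mul1  regs: r0:8,r1:8,r2:Mul1,r3:4,r4:9
  c2: issue ADD r2<-Add1  regs: r0:8,r1:8,r2:Add1,r3:4,r4:9
  c3: issue MUL r4<-Mul2  regs: r0:8,r1:8,r2:Add1,r3:4,r4:Mul2
  c4: issue SUB r1<-Add2  regs: r0:8,r1:Add2,r2:Add1,r3:4,r4:Mul2
  c5: CDB Add1=17; issue ADD r3<-Add1  regs: r0:8,r1:Add2,r2:17,r3:Add1,r4:Mul2
  c6: CDB Mul1=36; issue MUL r4<-Mul1  regs: r0:8,r1:Add2,r2:17,r3:Add1,r4:Mul1
  c7: CDB Mul2=64; issue ADD r2<-Add3  regs: r0:8,r1:Add2,r2:Add3,r3:Add1,r4:Mul1
  c8: CDB Add1=21; issue ADD r3<-Add1  regs: r0:8,r1:Add2,r2:Add3,r3:Add1,r4:Mul1
  c9: stall  regs: r0:8,r1:Add2,r2:Add3,r3:Add1,r4:Mul1
  c10: CDB Add2=-56; issue ADD r4<-Add2  regs: r0:8,r1:-56,r2:Add3,r3:Add1,r4:Add2
  c11: CDB Mul1=136; stall  regs: r0:8,r1:-56,r2:Add3,r3:Add1,r4:Add2
  c12: stall  regs: r0:8,r1:-56,r2:Add3,r3:Add1,r4:Add2
  c13: stall  regs: r0:8,r1:-56,r2:Add3,r3:Add1,r4:Add2
  c14: CDB Add1=157; issue SUB r4<-Add1  regs: r0:8,r1:-56,r2:Add3,r3:157,r4:Add1
  c15: CDB Add3=144  regs: r0:8,r1:-56,r2:144,r3:157,r4:Add1
  c16: -  regs: r0:8,r1:-56,r2:144,r3:157,r4:Add1
  c17: CDB Add2=293  regs: r0:8,r1:-56,r2:144,r3:157,r4:Add1
  c18: -  regs: r0:8,r1:-56,r2:144,r3:157,r4:Add1
  c19: -  regs: r0:8,r1:-56,r2:144,r3:157,r4:Add1

STATUS = VALUE 144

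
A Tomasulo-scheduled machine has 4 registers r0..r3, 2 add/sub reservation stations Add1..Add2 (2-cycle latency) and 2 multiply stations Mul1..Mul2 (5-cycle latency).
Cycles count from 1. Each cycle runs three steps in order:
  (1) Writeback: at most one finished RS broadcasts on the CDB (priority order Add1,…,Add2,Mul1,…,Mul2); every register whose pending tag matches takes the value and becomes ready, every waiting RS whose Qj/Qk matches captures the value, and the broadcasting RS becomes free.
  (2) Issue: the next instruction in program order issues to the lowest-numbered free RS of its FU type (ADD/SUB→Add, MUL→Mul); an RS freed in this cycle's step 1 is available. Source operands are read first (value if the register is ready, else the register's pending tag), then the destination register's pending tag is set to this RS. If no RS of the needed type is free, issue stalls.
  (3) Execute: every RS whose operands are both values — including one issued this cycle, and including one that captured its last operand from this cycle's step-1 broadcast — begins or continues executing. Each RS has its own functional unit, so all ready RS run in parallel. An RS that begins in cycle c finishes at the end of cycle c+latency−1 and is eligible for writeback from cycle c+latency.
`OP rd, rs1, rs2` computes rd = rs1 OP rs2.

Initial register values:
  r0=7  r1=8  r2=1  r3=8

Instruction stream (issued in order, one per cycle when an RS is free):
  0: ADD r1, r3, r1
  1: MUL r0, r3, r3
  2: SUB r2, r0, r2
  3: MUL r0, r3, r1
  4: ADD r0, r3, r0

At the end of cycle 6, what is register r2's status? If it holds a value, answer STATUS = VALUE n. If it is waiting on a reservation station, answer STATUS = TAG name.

STATUS = TAG Add1

cycle 1: issue ADD r1<-Add1 // r0:7,r1:Add1,r2:1,r3:8
cycle 2: issue MUL r0<-Mul1 // r0:Mul1,r1:Add1,r2:1,r3:8
cycle 3: CDB Add1=16; issue SUB r2<-Add1 // r0:Mul1,r1:16,r2:Add1,r3:8
cycle 4: issue MUL r0<-Mul2 // r0:Mul2,r1:16,r2:Add1,r3:8
cycle 5: issue ADD r0<-Add2 // r0:Add2,r1:16,r2:Add1,r3:8
cycle 6: - // r0:Add2,r1:16,r2:Add1,r3:8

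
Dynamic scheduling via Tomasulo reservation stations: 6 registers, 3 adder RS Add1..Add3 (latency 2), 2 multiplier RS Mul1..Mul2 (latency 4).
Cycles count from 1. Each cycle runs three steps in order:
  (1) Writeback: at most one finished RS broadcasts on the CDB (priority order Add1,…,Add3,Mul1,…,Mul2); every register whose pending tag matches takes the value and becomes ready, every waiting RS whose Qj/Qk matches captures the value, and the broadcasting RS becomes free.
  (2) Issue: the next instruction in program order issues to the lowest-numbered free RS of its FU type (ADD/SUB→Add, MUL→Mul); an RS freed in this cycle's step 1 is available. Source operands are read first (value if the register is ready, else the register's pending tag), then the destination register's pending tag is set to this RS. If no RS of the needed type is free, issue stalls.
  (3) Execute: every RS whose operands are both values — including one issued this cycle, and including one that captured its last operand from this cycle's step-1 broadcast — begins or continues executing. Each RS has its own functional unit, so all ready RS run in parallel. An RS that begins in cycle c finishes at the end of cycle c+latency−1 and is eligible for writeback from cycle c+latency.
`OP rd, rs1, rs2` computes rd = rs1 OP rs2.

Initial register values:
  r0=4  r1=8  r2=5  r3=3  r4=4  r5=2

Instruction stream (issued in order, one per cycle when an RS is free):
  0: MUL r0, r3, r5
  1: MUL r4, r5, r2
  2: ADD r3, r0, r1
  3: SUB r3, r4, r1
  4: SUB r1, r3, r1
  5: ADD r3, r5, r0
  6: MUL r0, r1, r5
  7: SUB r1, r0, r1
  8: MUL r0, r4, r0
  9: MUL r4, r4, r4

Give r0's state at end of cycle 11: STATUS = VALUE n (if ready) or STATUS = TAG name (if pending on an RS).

STATUS = TAG Mul2

c1: issue MUL r0<-Mul1 | r0:Mul1,r1:8,r2:5,r3:3,r4:4,r5:2
c2: issue MUL r4<-Mul2 | r0:Mul1,r1:8,r2:5,r3:3,r4:Mul2,r5:2
c3: issue ADD r3<-Add1 | r0:Mul1,r1:8,r2:5,r3:Add1,r4:Mul2,r5:2
c4: issue SUB r3<-Add2 | r0:Mul1,r1:8,r2:5,r3:Add2,r4:Mul2,r5:2
c5: CDB Mul1=6; issue SUB r1<-Add3 | r0:6,r1:Add3,r2:5,r3:Add2,r4:Mul2,r5:2
c6: CDB Mul2=10; stall | r0:6,r1:Add3,r2:5,r3:Add2,r4:10,r5:2
c7: CDB Add1=14; issue ADD r3<-Add1 | r0:6,r1:Add3,r2:5,r3:Add1,r4:10,r5:2
c8: CDB Add2=2; issue MUL r0<-Mul1 | r0:Mul1,r1:Add3,r2:5,r3:Add1,r4:10,r5:2
c9: CDB Add1=8; issue SUB r1<-Add1 | r0:Mul1,r1:Add1,r2:5,r3:8,r4:10,r5:2
c10: CDB Add3=-6; issue MUL r0<-Mul2 | r0:Mul2,r1:Add1,r2:5,r3:8,r4:10,r5:2
c11: stall | r0:Mul2,r1:Add1,r2:5,r3:8,r4:10,r5:2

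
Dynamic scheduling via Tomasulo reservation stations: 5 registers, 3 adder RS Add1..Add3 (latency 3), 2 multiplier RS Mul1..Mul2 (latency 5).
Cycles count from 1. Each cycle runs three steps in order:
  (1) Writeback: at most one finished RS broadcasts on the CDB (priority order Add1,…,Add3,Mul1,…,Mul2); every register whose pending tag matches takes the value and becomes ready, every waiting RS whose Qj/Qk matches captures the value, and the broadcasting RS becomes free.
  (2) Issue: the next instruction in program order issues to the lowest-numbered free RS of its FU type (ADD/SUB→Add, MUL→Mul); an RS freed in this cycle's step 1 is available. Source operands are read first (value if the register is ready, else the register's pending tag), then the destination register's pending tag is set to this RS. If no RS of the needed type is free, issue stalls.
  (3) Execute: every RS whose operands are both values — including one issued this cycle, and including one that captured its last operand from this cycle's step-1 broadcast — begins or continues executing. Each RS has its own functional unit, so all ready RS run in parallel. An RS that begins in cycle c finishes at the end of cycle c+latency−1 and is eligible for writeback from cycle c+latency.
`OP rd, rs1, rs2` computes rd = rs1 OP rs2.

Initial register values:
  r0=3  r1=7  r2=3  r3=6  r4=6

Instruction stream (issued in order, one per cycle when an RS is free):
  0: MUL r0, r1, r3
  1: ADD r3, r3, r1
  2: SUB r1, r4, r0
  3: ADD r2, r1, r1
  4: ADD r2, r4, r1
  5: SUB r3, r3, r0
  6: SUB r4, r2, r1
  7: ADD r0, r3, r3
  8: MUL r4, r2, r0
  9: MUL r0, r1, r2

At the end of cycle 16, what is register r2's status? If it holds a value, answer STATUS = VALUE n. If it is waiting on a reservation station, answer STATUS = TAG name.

c1: issue MUL r0<-Mul1 | r0:Mul1,r1:7,r2:3,r3:6,r4:6
c2: issue ADD r3<-Add1 | r0:Mul1,r1:7,r2:3,r3:Add1,r4:6
c3: issue SUB r1<-Add2 | r0:Mul1,r1:Add2,r2:3,r3:Add1,r4:6
c4: issue ADD r2<-Add3 | r0:Mul1,r1:Add2,r2:Add3,r3:Add1,r4:6
c5: CDB Add1=13; issue ADD r2<-Add1 | r0:Mul1,r1:Add2,r2:Add1,r3:13,r4:6
c6: CDB Mul1=42; stall | r0:42,r1:Add2,r2:Add1,r3:13,r4:6
c7: stall | r0:42,r1:Add2,r2:Add1,r3:13,r4:6
c8: stall | r0:42,r1:Add2,r2:Add1,r3:13,r4:6
c9: CDB Add2=-36; issue SUB r3<-Add2 | r0:42,r1:-36,r2:Add1,r3:Add2,r4:6
c10: stall | r0:42,r1:-36,r2:Add1,r3:Add2,r4:6
c11: stall | r0:42,r1:-36,r2:Add1,r3:Add2,r4:6
c12: CDB Add1=-30; issue SUB r4<-Add1 | r0:42,r1:-36,r2:-30,r3:Add2,r4:Add1
c13: CDB Add2=-29; issue ADD r0<-Add2 | r0:Add2,r1:-36,r2:-30,r3:-29,r4:Add1
c14: CDB Add3=-72; issue MUL r4<-Mul1 | r0:Add2,r1:-36,r2:-30,r3:-29,r4:Mul1
c15: CDB Add1=6; issue MUL r0<-Mul2 | r0:Mul2,r1:-36,r2:-30,r3:-29,r4:Mul1
c16: CDB Add2=-58 | r0:Mul2,r1:-36,r2:-30,r3:-29,r4:Mul1

STATUS = VALUE -30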